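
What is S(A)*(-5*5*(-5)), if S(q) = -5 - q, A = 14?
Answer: -2375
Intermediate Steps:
S(A)*(-5*5*(-5)) = (-5 - 1*14)*(-5*5*(-5)) = (-5 - 14)*(-25*(-5)) = -19*125 = -2375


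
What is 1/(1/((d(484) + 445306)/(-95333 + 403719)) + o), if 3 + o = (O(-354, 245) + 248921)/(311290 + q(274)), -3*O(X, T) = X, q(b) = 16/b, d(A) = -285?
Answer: -18978693991498/28601045909423 ≈ -0.66357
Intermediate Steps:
O(X, T) = -X/3
o = -93821871/42646738 (o = -3 + (-⅓*(-354) + 248921)/(311290 + 16/274) = -3 + (118 + 248921)/(311290 + 16*(1/274)) = -3 + 249039/(311290 + 8/137) = -3 + 249039/(42646738/137) = -3 + 249039*(137/42646738) = -3 + 34118343/42646738 = -93821871/42646738 ≈ -2.2000)
1/(1/((d(484) + 445306)/(-95333 + 403719)) + o) = 1/(1/((-285 + 445306)/(-95333 + 403719)) - 93821871/42646738) = 1/(1/(445021/308386) - 93821871/42646738) = 1/(308386/445021 - 93821871/42646738) = 1/(-28601045909423/18978693991498) = -18978693991498/28601045909423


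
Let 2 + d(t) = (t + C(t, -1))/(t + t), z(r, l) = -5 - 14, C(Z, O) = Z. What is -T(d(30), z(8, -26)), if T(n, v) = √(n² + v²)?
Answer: -√362 ≈ -19.026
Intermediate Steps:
z(r, l) = -19
d(t) = -1 (d(t) = -2 + (t + t)/(t + t) = -2 + (2*t)/((2*t)) = -2 + (2*t)*(1/(2*t)) = -2 + 1 = -1)
-T(d(30), z(8, -26)) = -√((-1)² + (-19)²) = -√(1 + 361) = -√362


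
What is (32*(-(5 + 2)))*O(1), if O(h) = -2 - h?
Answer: 672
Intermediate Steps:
(32*(-(5 + 2)))*O(1) = (32*(-(5 + 2)))*(-2 - 1*1) = (32*(-1*7))*(-2 - 1) = (32*(-7))*(-3) = -224*(-3) = 672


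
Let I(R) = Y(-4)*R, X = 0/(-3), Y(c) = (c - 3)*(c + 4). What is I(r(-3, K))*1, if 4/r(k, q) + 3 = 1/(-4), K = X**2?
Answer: 0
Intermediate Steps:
Y(c) = (-3 + c)*(4 + c)
X = 0 (X = 0*(-1/3) = 0)
K = 0 (K = 0**2 = 0)
r(k, q) = -16/13 (r(k, q) = 4/(-3 + 1/(-4)) = 4/(-3 + 1*(-1/4)) = 4/(-3 - 1/4) = 4/(-13/4) = 4*(-4/13) = -16/13)
I(R) = 0 (I(R) = (-12 - 4 + (-4)**2)*R = (-12 - 4 + 16)*R = 0*R = 0)
I(r(-3, K))*1 = 0*1 = 0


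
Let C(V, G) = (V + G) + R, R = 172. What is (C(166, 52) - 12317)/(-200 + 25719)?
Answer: -11927/25519 ≈ -0.46738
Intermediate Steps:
C(V, G) = 172 + G + V (C(V, G) = (V + G) + 172 = (G + V) + 172 = 172 + G + V)
(C(166, 52) - 12317)/(-200 + 25719) = ((172 + 52 + 166) - 12317)/(-200 + 25719) = (390 - 12317)/25519 = -11927*1/25519 = -11927/25519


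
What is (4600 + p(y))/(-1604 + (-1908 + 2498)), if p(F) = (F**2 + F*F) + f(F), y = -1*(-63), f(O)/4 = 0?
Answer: -6269/507 ≈ -12.365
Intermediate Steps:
f(O) = 0 (f(O) = 4*0 = 0)
y = 63
p(F) = 2*F**2 (p(F) = (F**2 + F*F) + 0 = (F**2 + F**2) + 0 = 2*F**2 + 0 = 2*F**2)
(4600 + p(y))/(-1604 + (-1908 + 2498)) = (4600 + 2*63**2)/(-1604 + (-1908 + 2498)) = (4600 + 2*3969)/(-1604 + 590) = (4600 + 7938)/(-1014) = 12538*(-1/1014) = -6269/507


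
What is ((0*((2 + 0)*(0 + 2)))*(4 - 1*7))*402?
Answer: 0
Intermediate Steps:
((0*((2 + 0)*(0 + 2)))*(4 - 1*7))*402 = ((0*(2*2))*(4 - 7))*402 = ((0*4)*(-3))*402 = (0*(-3))*402 = 0*402 = 0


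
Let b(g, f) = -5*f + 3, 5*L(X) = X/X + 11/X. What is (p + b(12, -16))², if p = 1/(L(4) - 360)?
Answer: 14224617289/2064969 ≈ 6888.5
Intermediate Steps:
L(X) = ⅕ + 11/(5*X) (L(X) = (X/X + 11/X)/5 = (1 + 11/X)/5 = ⅕ + 11/(5*X))
b(g, f) = 3 - 5*f
p = -4/1437 (p = 1/((⅕)*(11 + 4)/4 - 360) = 1/((⅕)*(¼)*15 - 360) = 1/(¾ - 360) = 1/(-1437/4) = -4/1437 ≈ -0.0027836)
(p + b(12, -16))² = (-4/1437 + (3 - 5*(-16)))² = (-4/1437 + (3 + 80))² = (-4/1437 + 83)² = (119267/1437)² = 14224617289/2064969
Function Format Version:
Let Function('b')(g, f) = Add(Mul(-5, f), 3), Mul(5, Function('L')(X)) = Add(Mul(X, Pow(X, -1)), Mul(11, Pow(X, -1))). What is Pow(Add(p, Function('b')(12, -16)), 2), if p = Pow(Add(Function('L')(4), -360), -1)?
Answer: Rational(14224617289, 2064969) ≈ 6888.5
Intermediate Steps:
Function('L')(X) = Add(Rational(1, 5), Mul(Rational(11, 5), Pow(X, -1))) (Function('L')(X) = Mul(Rational(1, 5), Add(Mul(X, Pow(X, -1)), Mul(11, Pow(X, -1)))) = Mul(Rational(1, 5), Add(1, Mul(11, Pow(X, -1)))) = Add(Rational(1, 5), Mul(Rational(11, 5), Pow(X, -1))))
Function('b')(g, f) = Add(3, Mul(-5, f))
p = Rational(-4, 1437) (p = Pow(Add(Mul(Rational(1, 5), Pow(4, -1), Add(11, 4)), -360), -1) = Pow(Add(Mul(Rational(1, 5), Rational(1, 4), 15), -360), -1) = Pow(Add(Rational(3, 4), -360), -1) = Pow(Rational(-1437, 4), -1) = Rational(-4, 1437) ≈ -0.0027836)
Pow(Add(p, Function('b')(12, -16)), 2) = Pow(Add(Rational(-4, 1437), Add(3, Mul(-5, -16))), 2) = Pow(Add(Rational(-4, 1437), Add(3, 80)), 2) = Pow(Add(Rational(-4, 1437), 83), 2) = Pow(Rational(119267, 1437), 2) = Rational(14224617289, 2064969)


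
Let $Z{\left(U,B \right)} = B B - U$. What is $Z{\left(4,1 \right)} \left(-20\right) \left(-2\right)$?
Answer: $-120$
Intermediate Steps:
$Z{\left(U,B \right)} = B^{2} - U$
$Z{\left(4,1 \right)} \left(-20\right) \left(-2\right) = \left(1^{2} - 4\right) \left(-20\right) \left(-2\right) = \left(1 - 4\right) \left(-20\right) \left(-2\right) = \left(-3\right) \left(-20\right) \left(-2\right) = 60 \left(-2\right) = -120$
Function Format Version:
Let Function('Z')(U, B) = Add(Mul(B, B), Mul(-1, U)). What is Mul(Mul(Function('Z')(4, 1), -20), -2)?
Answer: -120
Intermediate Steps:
Function('Z')(U, B) = Add(Pow(B, 2), Mul(-1, U))
Mul(Mul(Function('Z')(4, 1), -20), -2) = Mul(Mul(Add(Pow(1, 2), Mul(-1, 4)), -20), -2) = Mul(Mul(Add(1, -4), -20), -2) = Mul(Mul(-3, -20), -2) = Mul(60, -2) = -120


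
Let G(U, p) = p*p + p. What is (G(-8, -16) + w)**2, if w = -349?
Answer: 11881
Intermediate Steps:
G(U, p) = p + p**2 (G(U, p) = p**2 + p = p + p**2)
(G(-8, -16) + w)**2 = (-16*(1 - 16) - 349)**2 = (-16*(-15) - 349)**2 = (240 - 349)**2 = (-109)**2 = 11881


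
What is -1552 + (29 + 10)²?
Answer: -31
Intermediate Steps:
-1552 + (29 + 10)² = -1552 + 39² = -1552 + 1521 = -31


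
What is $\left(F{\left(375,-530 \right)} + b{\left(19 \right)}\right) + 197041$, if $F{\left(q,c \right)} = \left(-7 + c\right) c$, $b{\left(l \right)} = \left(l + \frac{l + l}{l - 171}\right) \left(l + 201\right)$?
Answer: $485776$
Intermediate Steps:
$b{\left(l \right)} = \left(201 + l\right) \left(l + \frac{2 l}{-171 + l}\right)$ ($b{\left(l \right)} = \left(l + \frac{2 l}{-171 + l}\right) \left(201 + l\right) = \left(201 + l\right) \left(l + \frac{2 l}{-171 + l}\right)$)
$F{\left(q,c \right)} = c \left(-7 + c\right)$
$\left(F{\left(375,-530 \right)} + b{\left(19 \right)}\right) + 197041 = \left(- 530 \left(-7 - 530\right) + \frac{19 \left(-33969 + 19^{2} + 32 \cdot 19\right)}{-171 + 19}\right) + 197041 = \left(\left(-530\right) \left(-537\right) + \frac{19 \left(-33969 + 361 + 608\right)}{-152}\right) + 197041 = \left(284610 + 19 \left(- \frac{1}{152}\right) \left(-33000\right)\right) + 197041 = \left(284610 + 4125\right) + 197041 = 288735 + 197041 = 485776$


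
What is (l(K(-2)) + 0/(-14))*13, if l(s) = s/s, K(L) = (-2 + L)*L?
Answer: 13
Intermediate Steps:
K(L) = L*(-2 + L)
l(s) = 1
(l(K(-2)) + 0/(-14))*13 = (1 + 0/(-14))*13 = (1 + 0*(-1/14))*13 = (1 + 0)*13 = 1*13 = 13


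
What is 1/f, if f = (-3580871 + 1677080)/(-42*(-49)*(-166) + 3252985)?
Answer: -2911357/1903791 ≈ -1.5292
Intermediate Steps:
f = -1903791/2911357 (f = -1903791/(2058*(-166) + 3252985) = -1903791/(-341628 + 3252985) = -1903791/2911357 ≈ -0.65392)
1/f = 1/(-1903791/2911357) = -2911357/1903791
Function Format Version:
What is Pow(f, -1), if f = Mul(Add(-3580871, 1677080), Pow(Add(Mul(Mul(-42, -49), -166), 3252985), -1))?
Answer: Rational(-2911357, 1903791) ≈ -1.5292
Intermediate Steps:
f = Rational(-1903791, 2911357) (f = Mul(-1903791, Pow(Add(Mul(2058, -166), 3252985), -1)) = Mul(-1903791, Pow(Add(-341628, 3252985), -1)) = Mul(-1903791, Pow(2911357, -1)) = Mul(-1903791, Rational(1, 2911357)) = Rational(-1903791, 2911357) ≈ -0.65392)
Pow(f, -1) = Pow(Rational(-1903791, 2911357), -1) = Rational(-2911357, 1903791)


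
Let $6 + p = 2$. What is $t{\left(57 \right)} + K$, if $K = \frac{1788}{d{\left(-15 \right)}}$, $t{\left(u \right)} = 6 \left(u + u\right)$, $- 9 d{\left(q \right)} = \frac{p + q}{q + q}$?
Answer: $- \frac{469764}{19} \approx -24724.0$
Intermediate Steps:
$p = -4$ ($p = -6 + 2 = -4$)
$d{\left(q \right)} = - \frac{-4 + q}{18 q}$ ($d{\left(q \right)} = - \frac{\left(-4 + q\right) \frac{1}{q + q}}{9} = - \frac{\left(-4 + q\right) \frac{1}{2 q}}{9} = - \frac{\frac{1}{2} \frac{1}{q} \left(-4 + q\right)}{9} = - \frac{-4 + q}{18 q}$)
$t{\left(u \right)} = 12 u$ ($t{\left(u \right)} = 6 \cdot 2 u = 12 u$)
$K = - \frac{482760}{19}$ ($K = \frac{1788}{\frac{1}{18} \frac{1}{-15} \left(4 - -15\right)} = \frac{1788}{\frac{1}{18} \left(- \frac{1}{15}\right) \left(4 + 15\right)} = \frac{1788}{\frac{1}{18} \left(- \frac{1}{15}\right) 19} = \frac{1788}{- \frac{19}{270}} = 1788 \left(- \frac{270}{19}\right) = - \frac{482760}{19} \approx -25408.0$)
$t{\left(57 \right)} + K = 12 \cdot 57 - \frac{482760}{19} = 684 - \frac{482760}{19} = - \frac{469764}{19}$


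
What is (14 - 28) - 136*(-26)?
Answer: 3522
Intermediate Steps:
(14 - 28) - 136*(-26) = -14 + 3536 = 3522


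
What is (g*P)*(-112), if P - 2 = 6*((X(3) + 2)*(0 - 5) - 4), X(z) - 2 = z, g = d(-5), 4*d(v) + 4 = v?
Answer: -58464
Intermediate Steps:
d(v) = -1 + v/4
g = -9/4 (g = -1 + (1/4)*(-5) = -1 - 5/4 = -9/4 ≈ -2.2500)
X(z) = 2 + z
P = -232 (P = 2 + 6*(((2 + 3) + 2)*(0 - 5) - 4) = 2 + 6*((5 + 2)*(-5) - 4) = 2 + 6*(7*(-5) - 4) = 2 + 6*(-35 - 4) = 2 + 6*(-39) = 2 - 234 = -232)
(g*P)*(-112) = -9/4*(-232)*(-112) = 522*(-112) = -58464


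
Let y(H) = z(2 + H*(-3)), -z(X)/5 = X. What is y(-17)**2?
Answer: 70225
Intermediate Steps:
z(X) = -5*X
y(H) = -10 + 15*H (y(H) = -5*(2 + H*(-3)) = -5*(2 - 3*H) = -10 + 15*H)
y(-17)**2 = (-10 + 15*(-17))**2 = (-10 - 255)**2 = (-265)**2 = 70225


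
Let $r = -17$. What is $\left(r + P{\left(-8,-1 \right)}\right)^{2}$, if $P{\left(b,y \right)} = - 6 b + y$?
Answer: $900$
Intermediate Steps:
$P{\left(b,y \right)} = y - 6 b$
$\left(r + P{\left(-8,-1 \right)}\right)^{2} = \left(-17 - -47\right)^{2} = \left(-17 + \left(-1 + 48\right)\right)^{2} = \left(-17 + 47\right)^{2} = 30^{2} = 900$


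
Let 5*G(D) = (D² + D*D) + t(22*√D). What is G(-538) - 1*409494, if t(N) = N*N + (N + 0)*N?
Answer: -1989366/5 ≈ -3.9787e+5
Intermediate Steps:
t(N) = 2*N² (t(N) = N² + N*N = N² + N² = 2*N²)
G(D) = 2*D²/5 + 968*D/5 (G(D) = ((D² + D*D) + 2*(22*√D)²)/5 = ((D² + D²) + 2*(484*D))/5 = (2*D² + 968*D)/5 = 2*D²/5 + 968*D/5)
G(-538) - 1*409494 = (⅖)*(-538)*(484 - 538) - 1*409494 = (⅖)*(-538)*(-54) - 409494 = 58104/5 - 409494 = -1989366/5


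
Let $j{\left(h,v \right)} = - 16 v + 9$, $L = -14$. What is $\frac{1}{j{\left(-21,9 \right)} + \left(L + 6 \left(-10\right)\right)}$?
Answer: $- \frac{1}{209} \approx -0.0047847$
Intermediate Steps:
$j{\left(h,v \right)} = 9 - 16 v$
$\frac{1}{j{\left(-21,9 \right)} + \left(L + 6 \left(-10\right)\right)} = \frac{1}{\left(9 - 144\right) + \left(-14 + 6 \left(-10\right)\right)} = \frac{1}{\left(9 - 144\right) - 74} = \frac{1}{-135 - 74} = \frac{1}{-209} = - \frac{1}{209}$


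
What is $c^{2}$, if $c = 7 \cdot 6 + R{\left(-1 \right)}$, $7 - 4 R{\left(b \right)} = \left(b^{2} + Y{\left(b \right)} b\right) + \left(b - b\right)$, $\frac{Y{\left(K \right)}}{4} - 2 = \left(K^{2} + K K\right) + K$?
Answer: $\frac{8649}{4} \approx 2162.3$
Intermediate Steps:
$Y{\left(K \right)} = 8 + 4 K + 8 K^{2}$ ($Y{\left(K \right)} = 8 + 4 \left(\left(K^{2} + K K\right) + K\right) = 8 + 4 \left(\left(K^{2} + K^{2}\right) + K\right) = 8 + 4 \left(2 K^{2} + K\right) = 8 + 4 \left(K + 2 K^{2}\right) = 8 + \left(4 K + 8 K^{2}\right) = 8 + 4 K + 8 K^{2}$)
$R{\left(b \right)} = \frac{7}{4} - \frac{b^{2}}{4} - \frac{b \left(8 + 4 b + 8 b^{2}\right)}{4}$ ($R{\left(b \right)} = \frac{7}{4} - \frac{\left(b^{2} + \left(8 + 4 b + 8 b^{2}\right) b\right) + \left(b - b\right)}{4} = \frac{7}{4} - \frac{\left(b^{2} + b \left(8 + 4 b + 8 b^{2}\right)\right) + 0}{4} = \frac{7}{4} - \frac{b^{2} + b \left(8 + 4 b + 8 b^{2}\right)}{4} = \frac{7}{4} - \left(\frac{b^{2}}{4} + \frac{b \left(8 + 4 b + 8 b^{2}\right)}{4}\right) = \frac{7}{4} - \frac{b^{2}}{4} - \frac{b \left(8 + 4 b + 8 b^{2}\right)}{4}$)
$c = \frac{93}{2}$ ($c = 7 \cdot 6 - \left(- \frac{15}{4} - 2 + \frac{5}{4}\right) = 42 + \left(\frac{7}{4} + 2 - -2 - \frac{5}{4}\right) = 42 + \left(\frac{7}{4} + 2 + 2 - \frac{5}{4}\right) = 42 + \frac{9}{2} = \frac{93}{2} \approx 46.5$)
$c^{2} = \left(\frac{93}{2}\right)^{2} = \frac{8649}{4}$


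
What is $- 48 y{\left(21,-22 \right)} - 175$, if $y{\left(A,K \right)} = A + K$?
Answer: $-127$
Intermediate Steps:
$- 48 y{\left(21,-22 \right)} - 175 = - 48 \left(21 - 22\right) - 175 = \left(-48\right) \left(-1\right) - 175 = 48 - 175 = -127$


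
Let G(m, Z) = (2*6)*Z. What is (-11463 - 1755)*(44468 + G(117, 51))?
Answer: -595867440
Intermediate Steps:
G(m, Z) = 12*Z
(-11463 - 1755)*(44468 + G(117, 51)) = (-11463 - 1755)*(44468 + 12*51) = -13218*(44468 + 612) = -13218*45080 = -595867440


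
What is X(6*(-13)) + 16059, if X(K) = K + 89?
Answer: 16070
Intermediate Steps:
X(K) = 89 + K
X(6*(-13)) + 16059 = (89 + 6*(-13)) + 16059 = (89 - 78) + 16059 = 11 + 16059 = 16070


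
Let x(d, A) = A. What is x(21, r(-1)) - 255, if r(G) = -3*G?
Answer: -252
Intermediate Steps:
x(21, r(-1)) - 255 = -3*(-1) - 255 = 3 - 255 = -252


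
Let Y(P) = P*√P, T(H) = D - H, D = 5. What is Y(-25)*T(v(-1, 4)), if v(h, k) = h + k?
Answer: -250*I ≈ -250.0*I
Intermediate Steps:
T(H) = 5 - H
Y(P) = P^(3/2)
Y(-25)*T(v(-1, 4)) = (-25)^(3/2)*(5 - (-1 + 4)) = (-125*I)*(5 - 1*3) = (-125*I)*(5 - 3) = -125*I*2 = -250*I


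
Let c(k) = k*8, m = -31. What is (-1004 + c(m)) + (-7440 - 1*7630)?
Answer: -16322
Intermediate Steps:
c(k) = 8*k
(-1004 + c(m)) + (-7440 - 1*7630) = (-1004 + 8*(-31)) + (-7440 - 1*7630) = (-1004 - 248) + (-7440 - 7630) = -1252 - 15070 = -16322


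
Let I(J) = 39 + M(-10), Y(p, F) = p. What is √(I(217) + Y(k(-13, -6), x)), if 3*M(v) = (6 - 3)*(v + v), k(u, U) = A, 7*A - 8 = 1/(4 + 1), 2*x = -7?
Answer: √24710/35 ≈ 4.4913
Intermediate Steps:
x = -7/2 (x = (½)*(-7) = -7/2 ≈ -3.5000)
A = 41/35 (A = 8/7 + 1/(7*(4 + 1)) = 8/7 + (⅐)/5 = 8/7 + (⅐)*(⅕) = 8/7 + 1/35 = 41/35 ≈ 1.1714)
k(u, U) = 41/35
M(v) = 2*v (M(v) = ((6 - 3)*(v + v))/3 = (3*(2*v))/3 = (6*v)/3 = 2*v)
I(J) = 19 (I(J) = 39 + 2*(-10) = 39 - 20 = 19)
√(I(217) + Y(k(-13, -6), x)) = √(19 + 41/35) = √(706/35) = √24710/35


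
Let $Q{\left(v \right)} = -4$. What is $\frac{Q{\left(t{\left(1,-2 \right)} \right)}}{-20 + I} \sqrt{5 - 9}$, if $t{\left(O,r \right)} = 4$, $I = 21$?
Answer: $- 8 i \approx - 8.0 i$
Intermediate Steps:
$\frac{Q{\left(t{\left(1,-2 \right)} \right)}}{-20 + I} \sqrt{5 - 9} = - \frac{4}{-20 + 21} \sqrt{5 - 9} = - \frac{4}{1} \sqrt{-4} = \left(-4\right) 1 \cdot 2 i = - 4 \cdot 2 i = - 8 i$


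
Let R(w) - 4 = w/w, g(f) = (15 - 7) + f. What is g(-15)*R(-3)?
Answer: -35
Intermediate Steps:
g(f) = 8 + f
R(w) = 5 (R(w) = 4 + w/w = 4 + 1 = 5)
g(-15)*R(-3) = (8 - 15)*5 = -7*5 = -35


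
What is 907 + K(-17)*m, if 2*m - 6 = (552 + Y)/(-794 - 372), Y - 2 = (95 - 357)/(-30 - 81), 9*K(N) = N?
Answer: 525214319/582417 ≈ 901.78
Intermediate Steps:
K(N) = N/9
Y = 484/111 (Y = 2 + (95 - 357)/(-30 - 81) = 2 - 262/(-111) = 2 - 262*(-1/111) = 2 + 262/111 = 484/111 ≈ 4.3604)
m = 178700/64713 (m = 3 + ((552 + 484/111)/(-794 - 372))/2 = 3 + ((61756/111)/(-1166))/2 = 3 + ((61756/111)*(-1/1166))/2 = 3 + (1/2)*(-30878/64713) = 3 - 15439/64713 = 178700/64713 ≈ 2.7614)
907 + K(-17)*m = 907 + ((1/9)*(-17))*(178700/64713) = 907 - 17/9*178700/64713 = 907 - 3037900/582417 = 525214319/582417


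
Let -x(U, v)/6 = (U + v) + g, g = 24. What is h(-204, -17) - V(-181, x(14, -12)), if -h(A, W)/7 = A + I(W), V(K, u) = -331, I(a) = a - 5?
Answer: 1913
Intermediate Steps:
x(U, v) = -144 - 6*U - 6*v (x(U, v) = -6*((U + v) + 24) = -6*(24 + U + v) = -144 - 6*U - 6*v)
I(a) = -5 + a
h(A, W) = 35 - 7*A - 7*W (h(A, W) = -7*(A + (-5 + W)) = -7*(-5 + A + W) = 35 - 7*A - 7*W)
h(-204, -17) - V(-181, x(14, -12)) = (35 - 7*(-204) - 7*(-17)) - 1*(-331) = (35 + 1428 + 119) + 331 = 1582 + 331 = 1913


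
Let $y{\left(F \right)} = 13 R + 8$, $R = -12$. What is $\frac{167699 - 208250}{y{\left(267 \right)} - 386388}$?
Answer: $\frac{40551}{386536} \approx 0.10491$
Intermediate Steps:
$y{\left(F \right)} = -148$ ($y{\left(F \right)} = 13 \left(-12\right) + 8 = -156 + 8 = -148$)
$\frac{167699 - 208250}{y{\left(267 \right)} - 386388} = \frac{167699 - 208250}{-148 - 386388} = - \frac{40551}{-386536} = \left(-40551\right) \left(- \frac{1}{386536}\right) = \frac{40551}{386536}$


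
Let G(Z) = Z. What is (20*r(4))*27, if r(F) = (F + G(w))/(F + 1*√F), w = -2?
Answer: 180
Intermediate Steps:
r(F) = (-2 + F)/(F + √F) (r(F) = (F - 2)/(F + 1*√F) = (-2 + F)/(F + √F))
(20*r(4))*27 = (20*((-2 + 4)/(4 + √4)))*27 = (20*(2/(4 + 2)))*27 = (20*(2/6))*27 = (20*((⅙)*2))*27 = (20*(⅓))*27 = (20/3)*27 = 180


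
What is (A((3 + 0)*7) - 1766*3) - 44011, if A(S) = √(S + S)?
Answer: -49309 + √42 ≈ -49303.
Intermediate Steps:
A(S) = √2*√S (A(S) = √(2*S) = √2*√S)
(A((3 + 0)*7) - 1766*3) - 44011 = (√2*√((3 + 0)*7) - 1766*3) - 44011 = (√2*√(3*7) - 1*5298) - 44011 = (√2*√21 - 5298) - 44011 = (√42 - 5298) - 44011 = (-5298 + √42) - 44011 = -49309 + √42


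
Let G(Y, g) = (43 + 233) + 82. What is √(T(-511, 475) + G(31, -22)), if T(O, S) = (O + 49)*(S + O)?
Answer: √16990 ≈ 130.35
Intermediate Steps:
T(O, S) = (49 + O)*(O + S)
G(Y, g) = 358 (G(Y, g) = 276 + 82 = 358)
√(T(-511, 475) + G(31, -22)) = √(((-511)² + 49*(-511) + 49*475 - 511*475) + 358) = √((261121 - 25039 + 23275 - 242725) + 358) = √(16632 + 358) = √16990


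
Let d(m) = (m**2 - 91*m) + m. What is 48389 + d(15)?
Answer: 47264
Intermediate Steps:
d(m) = m**2 - 90*m
48389 + d(15) = 48389 + 15*(-90 + 15) = 48389 + 15*(-75) = 48389 - 1125 = 47264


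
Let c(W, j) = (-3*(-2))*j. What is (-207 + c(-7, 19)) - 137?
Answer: -230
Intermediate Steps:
c(W, j) = 6*j
(-207 + c(-7, 19)) - 137 = (-207 + 6*19) - 137 = (-207 + 114) - 137 = -93 - 137 = -230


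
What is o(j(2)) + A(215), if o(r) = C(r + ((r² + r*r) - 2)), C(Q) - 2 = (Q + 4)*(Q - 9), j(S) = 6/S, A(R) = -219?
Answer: 13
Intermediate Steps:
C(Q) = 2 + (-9 + Q)*(4 + Q) (C(Q) = 2 + (Q + 4)*(Q - 9) = 2 + (4 + Q)*(-9 + Q) = 2 + (-9 + Q)*(4 + Q))
o(r) = -24 + (-2 + r + 2*r²)² - 10*r² - 5*r (o(r) = -34 + (r + ((r² + r*r) - 2))² - 5*(r + ((r² + r*r) - 2)) = -34 + (r + ((r² + r²) - 2))² - 5*(r + ((r² + r²) - 2)) = -34 + (r + (2*r² - 2))² - 5*(r + (2*r² - 2)) = -34 + (r + (-2 + 2*r²))² - 5*(r + (-2 + 2*r²)) = -34 + (-2 + r + 2*r²)² - 5*(-2 + r + 2*r²) = -34 + (-2 + r + 2*r²)² + (10 - 10*r² - 5*r) = -24 + (-2 + r + 2*r²)² - 10*r² - 5*r)
o(j(2)) + A(215) = (-24 + (-2 + 6/2 + 2*(6/2)²)² - 10*(6/2)² - 30/2) - 219 = (-24 + (-2 + 6*(½) + 2*(6*(½))²)² - 10*(6*(½))² - 30/2) - 219 = (-24 + (-2 + 3 + 2*3²)² - 10*3² - 5*3) - 219 = (-24 + (-2 + 3 + 2*9)² - 10*9 - 15) - 219 = (-24 + (-2 + 3 + 18)² - 90 - 15) - 219 = (-24 + 19² - 90 - 15) - 219 = (-24 + 361 - 90 - 15) - 219 = 232 - 219 = 13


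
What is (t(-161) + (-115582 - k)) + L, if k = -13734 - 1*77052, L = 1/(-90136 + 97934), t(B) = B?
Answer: -194614685/7798 ≈ -24957.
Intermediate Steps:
L = 1/7798 ≈ 0.00012824
k = -90786 (k = -13734 - 77052 = -90786)
(t(-161) + (-115582 - k)) + L = (-161 + (-115582 - 1*(-90786))) + 1/7798 = (-161 + (-115582 + 90786)) + 1/7798 = (-161 - 24796) + 1/7798 = -24957 + 1/7798 = -194614685/7798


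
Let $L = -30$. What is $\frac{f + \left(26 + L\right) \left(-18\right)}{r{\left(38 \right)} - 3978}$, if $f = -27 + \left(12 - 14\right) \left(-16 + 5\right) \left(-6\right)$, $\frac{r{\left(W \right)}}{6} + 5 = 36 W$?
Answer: $- \frac{29}{1400} \approx -0.020714$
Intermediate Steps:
$r{\left(W \right)} = -30 + 216 W$ ($r{\left(W \right)} = -30 + 6 \cdot 36 W = -30 + 216 W$)
$f = -159$ ($f = -27 + \left(-2\right) \left(-11\right) \left(-6\right) = -27 + 22 \left(-6\right) = -27 - 132 = -159$)
$\frac{f + \left(26 + L\right) \left(-18\right)}{r{\left(38 \right)} - 3978} = \frac{-159 + \left(26 - 30\right) \left(-18\right)}{\left(-30 + 216 \cdot 38\right) - 3978} = \frac{-159 - -72}{\left(-30 + 8208\right) - 3978} = \frac{-159 + 72}{8178 - 3978} = - \frac{87}{4200} = \left(-87\right) \frac{1}{4200} = - \frac{29}{1400}$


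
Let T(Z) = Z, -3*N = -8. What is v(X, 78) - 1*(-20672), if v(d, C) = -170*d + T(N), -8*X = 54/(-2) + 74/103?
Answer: 24863603/1236 ≈ 20116.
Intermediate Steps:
N = 8/3 (N = -1/3*(-8) = 8/3 ≈ 2.6667)
X = 2707/824 (X = -(54/(-2) + 74/103)/8 = -(54*(-1/2) + 74*(1/103))/8 = -(-27 + 74/103)/8 = -1/8*(-2707/103) = 2707/824 ≈ 3.2852)
v(d, C) = 8/3 - 170*d (v(d, C) = -170*d + 8/3 = 8/3 - 170*d)
v(X, 78) - 1*(-20672) = (8/3 - 170*2707/824) - 1*(-20672) = (8/3 - 230095/412) + 20672 = -686989/1236 + 20672 = 24863603/1236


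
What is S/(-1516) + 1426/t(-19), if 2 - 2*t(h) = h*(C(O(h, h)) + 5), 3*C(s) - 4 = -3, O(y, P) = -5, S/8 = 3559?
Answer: 16712/1895 ≈ 8.8190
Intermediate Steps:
S = 28472 (S = 8*3559 = 28472)
C(s) = ⅓ (C(s) = 4/3 + (⅓)*(-3) = 4/3 - 1 = ⅓)
t(h) = 1 - 8*h/3 (t(h) = 1 - h*(⅓ + 5)/2 = 1 - h*16/(2*3) = 1 - 8*h/3)
S/(-1516) + 1426/t(-19) = 28472/(-1516) + 1426/(1 - 8/3*(-19)) = 28472*(-1/1516) + 1426/(1 + 152/3) = -7118/379 + 1426/(155/3) = -7118/379 + 1426*(3/155) = -7118/379 + 138/5 = 16712/1895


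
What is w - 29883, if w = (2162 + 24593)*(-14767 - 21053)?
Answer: -958393983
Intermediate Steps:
w = -958364100 (w = 26755*(-35820) = -958364100)
w - 29883 = -958364100 - 29883 = -958393983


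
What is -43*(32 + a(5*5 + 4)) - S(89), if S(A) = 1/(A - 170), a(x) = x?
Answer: -212462/81 ≈ -2623.0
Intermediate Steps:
S(A) = 1/(-170 + A)
-43*(32 + a(5*5 + 4)) - S(89) = -43*(32 + (5*5 + 4)) - 1/(-170 + 89) = -43*(32 + (25 + 4)) - 1/(-81) = -43*(32 + 29) - 1*(-1/81) = -43*61 + 1/81 = -2623 + 1/81 = -212462/81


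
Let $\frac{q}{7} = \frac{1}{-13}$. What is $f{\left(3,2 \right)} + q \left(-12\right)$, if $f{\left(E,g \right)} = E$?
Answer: $\frac{123}{13} \approx 9.4615$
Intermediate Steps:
$q = - \frac{7}{13}$ ($q = \frac{7}{-13} = 7 \left(- \frac{1}{13}\right) = - \frac{7}{13} \approx -0.53846$)
$f{\left(3,2 \right)} + q \left(-12\right) = 3 - - \frac{84}{13} = 3 + \frac{84}{13} = \frac{123}{13}$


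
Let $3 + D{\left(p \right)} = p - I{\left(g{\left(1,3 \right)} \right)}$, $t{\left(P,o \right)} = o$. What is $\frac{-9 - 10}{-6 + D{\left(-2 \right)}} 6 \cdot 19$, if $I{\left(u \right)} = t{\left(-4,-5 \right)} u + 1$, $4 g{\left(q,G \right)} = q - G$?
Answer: $\frac{4332}{29} \approx 149.38$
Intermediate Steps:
$g{\left(q,G \right)} = - \frac{G}{4} + \frac{q}{4}$ ($g{\left(q,G \right)} = \frac{q - G}{4} = - \frac{G}{4} + \frac{q}{4}$)
$I{\left(u \right)} = 1 - 5 u$ ($I{\left(u \right)} = - 5 u + 1 = 1 - 5 u$)
$D{\left(p \right)} = - \frac{13}{2} + p$ ($D{\left(p \right)} = -3 - \left(1 - p - 5 \left(\left(- \frac{1}{4}\right) 3 + \frac{1}{4} \cdot 1\right)\right) = -3 - \left(1 - p - 5 \left(- \frac{3}{4} + \frac{1}{4}\right)\right) = -3 - \left(1 + \frac{5}{2} - p\right) = -3 + \left(p - \left(1 + \frac{5}{2}\right)\right) = -3 + \left(p - \frac{7}{2}\right) = -3 + \left(- \frac{7}{2} + p\right) = - \frac{13}{2} + p$)
$\frac{-9 - 10}{-6 + D{\left(-2 \right)}} 6 \cdot 19 = \frac{-9 - 10}{-6 - \frac{17}{2}} \cdot 6 \cdot 19 = - \frac{19}{-6 - \frac{17}{2}} \cdot 6 \cdot 19 = - \frac{19}{- \frac{29}{2}} \cdot 6 \cdot 19 = \left(-19\right) \left(- \frac{2}{29}\right) 6 \cdot 19 = \frac{38}{29} \cdot 6 \cdot 19 = \frac{228}{29} \cdot 19 = \frac{4332}{29}$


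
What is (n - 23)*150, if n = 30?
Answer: 1050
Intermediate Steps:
(n - 23)*150 = (30 - 23)*150 = 7*150 = 1050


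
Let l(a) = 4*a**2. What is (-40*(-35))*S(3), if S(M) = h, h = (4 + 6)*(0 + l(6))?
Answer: 2016000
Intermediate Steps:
h = 1440 (h = (4 + 6)*(0 + 4*6**2) = 10*(0 + 4*36) = 10*(0 + 144) = 10*144 = 1440)
S(M) = 1440
(-40*(-35))*S(3) = -40*(-35)*1440 = 1400*1440 = 2016000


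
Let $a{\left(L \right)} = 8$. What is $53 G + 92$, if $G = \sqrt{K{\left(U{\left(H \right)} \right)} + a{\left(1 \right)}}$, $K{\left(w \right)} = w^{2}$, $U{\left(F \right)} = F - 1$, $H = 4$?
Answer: $92 + 53 \sqrt{17} \approx 310.52$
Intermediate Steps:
$U{\left(F \right)} = -1 + F$
$G = \sqrt{17}$ ($G = \sqrt{\left(-1 + 4\right)^{2} + 8} = \sqrt{3^{2} + 8} = \sqrt{9 + 8} = \sqrt{17} \approx 4.1231$)
$53 G + 92 = 53 \sqrt{17} + 92 = 92 + 53 \sqrt{17}$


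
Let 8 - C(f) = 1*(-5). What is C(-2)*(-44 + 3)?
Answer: -533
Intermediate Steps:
C(f) = 13 (C(f) = 8 - (-5) = 8 - 1*(-5) = 8 + 5 = 13)
C(-2)*(-44 + 3) = 13*(-44 + 3) = 13*(-41) = -533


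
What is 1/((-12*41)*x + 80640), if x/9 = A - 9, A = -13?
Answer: 1/178056 ≈ 5.6162e-6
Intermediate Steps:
x = -198 (x = 9*(-13 - 9) = 9*(-22) = -198)
1/((-12*41)*x + 80640) = 1/(-12*41*(-198) + 80640) = 1/(-492*(-198) + 80640) = 1/(97416 + 80640) = 1/178056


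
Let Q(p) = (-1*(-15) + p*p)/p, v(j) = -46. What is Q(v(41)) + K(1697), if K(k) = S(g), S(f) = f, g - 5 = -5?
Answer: -2131/46 ≈ -46.326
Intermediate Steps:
g = 0 (g = 5 - 5 = 0)
K(k) = 0
Q(p) = (15 + p²)/p
Q(v(41)) + K(1697) = (-46 + 15/(-46)) + 0 = (-46 + 15*(-1/46)) + 0 = (-46 - 15/46) + 0 = -2131/46 + 0 = -2131/46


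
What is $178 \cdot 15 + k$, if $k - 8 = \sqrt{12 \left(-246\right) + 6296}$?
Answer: $2678 + 4 \sqrt{209} \approx 2735.8$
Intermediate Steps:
$k = 8 + 4 \sqrt{209}$ ($k = 8 + \sqrt{12 \left(-246\right) + 6296} = 8 + \sqrt{-2952 + 6296} = 8 + \sqrt{3344} = 8 + 4 \sqrt{209} \approx 65.827$)
$178 \cdot 15 + k = 178 \cdot 15 + \left(8 + 4 \sqrt{209}\right) = 2670 + \left(8 + 4 \sqrt{209}\right) = 2678 + 4 \sqrt{209}$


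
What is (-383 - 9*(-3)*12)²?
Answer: 3481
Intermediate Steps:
(-383 - 9*(-3)*12)² = (-383 + 27*12)² = (-383 + 324)² = (-59)² = 3481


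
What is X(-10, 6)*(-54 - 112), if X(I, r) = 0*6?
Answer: 0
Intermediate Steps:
X(I, r) = 0
X(-10, 6)*(-54 - 112) = 0*(-54 - 112) = 0*(-166) = 0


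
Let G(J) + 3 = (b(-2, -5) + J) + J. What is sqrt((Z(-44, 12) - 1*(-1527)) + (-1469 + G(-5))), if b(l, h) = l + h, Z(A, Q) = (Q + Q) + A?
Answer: 3*sqrt(2) ≈ 4.2426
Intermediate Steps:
Z(A, Q) = A + 2*Q (Z(A, Q) = 2*Q + A = A + 2*Q)
b(l, h) = h + l
G(J) = -10 + 2*J (G(J) = -3 + (((-5 - 2) + J) + J) = -3 + ((-7 + J) + J) = -3 + (-7 + 2*J) = -10 + 2*J)
sqrt((Z(-44, 12) - 1*(-1527)) + (-1469 + G(-5))) = sqrt(((-44 + 2*12) - 1*(-1527)) + (-1469 + (-10 + 2*(-5)))) = sqrt(((-44 + 24) + 1527) + (-1469 + (-10 - 10))) = sqrt((-20 + 1527) + (-1469 - 20)) = sqrt(1507 - 1489) = sqrt(18) = 3*sqrt(2)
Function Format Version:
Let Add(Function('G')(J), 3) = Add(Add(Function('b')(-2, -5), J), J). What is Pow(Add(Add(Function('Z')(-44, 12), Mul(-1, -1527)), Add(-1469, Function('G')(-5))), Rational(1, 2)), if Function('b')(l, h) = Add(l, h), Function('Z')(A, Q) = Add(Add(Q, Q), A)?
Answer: Mul(3, Pow(2, Rational(1, 2))) ≈ 4.2426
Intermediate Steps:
Function('Z')(A, Q) = Add(A, Mul(2, Q)) (Function('Z')(A, Q) = Add(Mul(2, Q), A) = Add(A, Mul(2, Q)))
Function('b')(l, h) = Add(h, l)
Function('G')(J) = Add(-10, Mul(2, J)) (Function('G')(J) = Add(-3, Add(Add(Add(-5, -2), J), J)) = Add(-3, Add(Add(-7, J), J)) = Add(-3, Add(-7, Mul(2, J))) = Add(-10, Mul(2, J)))
Pow(Add(Add(Function('Z')(-44, 12), Mul(-1, -1527)), Add(-1469, Function('G')(-5))), Rational(1, 2)) = Pow(Add(Add(Add(-44, Mul(2, 12)), Mul(-1, -1527)), Add(-1469, Add(-10, Mul(2, -5)))), Rational(1, 2)) = Pow(Add(Add(Add(-44, 24), 1527), Add(-1469, Add(-10, -10))), Rational(1, 2)) = Pow(Add(Add(-20, 1527), Add(-1469, -20)), Rational(1, 2)) = Pow(Add(1507, -1489), Rational(1, 2)) = Pow(18, Rational(1, 2)) = Mul(3, Pow(2, Rational(1, 2)))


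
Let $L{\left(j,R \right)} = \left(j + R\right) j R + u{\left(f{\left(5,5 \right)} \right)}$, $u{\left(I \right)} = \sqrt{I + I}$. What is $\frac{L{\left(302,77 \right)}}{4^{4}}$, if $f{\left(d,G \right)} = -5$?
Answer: $\frac{4406633}{128} + \frac{i \sqrt{10}}{256} \approx 34427.0 + 0.012353 i$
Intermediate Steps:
$u{\left(I \right)} = \sqrt{2} \sqrt{I}$ ($u{\left(I \right)} = \sqrt{2 I} = \sqrt{2} \sqrt{I}$)
$L{\left(j,R \right)} = i \sqrt{10} + R j \left(R + j\right)$ ($L{\left(j,R \right)} = \left(j + R\right) j R + \sqrt{2} \sqrt{-5} = \left(R + j\right) j R + \sqrt{2} i \sqrt{5} = j \left(R + j\right) R + i \sqrt{10} = R j \left(R + j\right) + i \sqrt{10} = i \sqrt{10} + R j \left(R + j\right)$)
$\frac{L{\left(302,77 \right)}}{4^{4}} = \frac{i \sqrt{10} + 77 \cdot 302^{2} + 302 \cdot 77^{2}}{4^{4}} = \frac{i \sqrt{10} + 77 \cdot 91204 + 302 \cdot 5929}{256} = \left(i \sqrt{10} + 7022708 + 1790558\right) \frac{1}{256} = \left(8813266 + i \sqrt{10}\right) \frac{1}{256} = \frac{4406633}{128} + \frac{i \sqrt{10}}{256}$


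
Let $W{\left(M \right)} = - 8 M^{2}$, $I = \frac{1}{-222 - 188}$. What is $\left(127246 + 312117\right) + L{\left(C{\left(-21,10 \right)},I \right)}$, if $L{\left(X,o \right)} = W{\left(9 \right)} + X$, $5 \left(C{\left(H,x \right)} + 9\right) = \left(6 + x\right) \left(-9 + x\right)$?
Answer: $\frac{2193546}{5} \approx 4.3871 \cdot 10^{5}$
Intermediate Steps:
$I = - \frac{1}{410}$ ($I = \frac{1}{-410} = - \frac{1}{410} \approx -0.002439$)
$C{\left(H,x \right)} = -9 + \frac{\left(-9 + x\right) \left(6 + x\right)}{5}$ ($C{\left(H,x \right)} = -9 + \frac{\left(6 + x\right) \left(-9 + x\right)}{5} = -9 + \frac{\left(-9 + x\right) \left(6 + x\right)}{5}$)
$L{\left(X,o \right)} = -648 + X$ ($L{\left(X,o \right)} = - 8 \cdot 9^{2} + X = \left(-8\right) 81 + X = -648 + X$)
$\left(127246 + 312117\right) + L{\left(C{\left(-21,10 \right)},I \right)} = \left(127246 + 312117\right) - \frac{3269}{5} = 439363 - \frac{3269}{5} = \frac{2193546}{5}$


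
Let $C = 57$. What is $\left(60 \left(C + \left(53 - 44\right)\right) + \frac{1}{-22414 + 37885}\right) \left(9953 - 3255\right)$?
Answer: $\frac{410354048378}{15471} \approx 2.6524 \cdot 10^{7}$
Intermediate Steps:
$\left(60 \left(C + \left(53 - 44\right)\right) + \frac{1}{-22414 + 37885}\right) \left(9953 - 3255\right) = \left(60 \left(57 + \left(53 - 44\right)\right) + \frac{1}{-22414 + 37885}\right) \left(9953 - 3255\right) = \left(60 \left(57 + \left(53 - 44\right)\right) + \frac{1}{15471}\right) 6698 = \left(60 \left(57 + 9\right) + \frac{1}{15471}\right) 6698 = \left(60 \cdot 66 + \frac{1}{15471}\right) 6698 = \left(3960 + \frac{1}{15471}\right) 6698 = \frac{61265161}{15471} \cdot 6698 = \frac{410354048378}{15471}$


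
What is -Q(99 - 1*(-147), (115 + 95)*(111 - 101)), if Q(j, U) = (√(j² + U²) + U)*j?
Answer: -516600 - 1476*√124181 ≈ -1.0367e+6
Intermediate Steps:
Q(j, U) = j*(U + √(U² + j²)) (Q(j, U) = (√(U² + j²) + U)*j = (U + √(U² + j²))*j = j*(U + √(U² + j²)))
-Q(99 - 1*(-147), (115 + 95)*(111 - 101)) = -(99 - 1*(-147))*((115 + 95)*(111 - 101) + √(((115 + 95)*(111 - 101))² + (99 - 1*(-147))²)) = -(99 + 147)*(210*10 + √((210*10)² + (99 + 147)²)) = -246*(2100 + √(2100² + 246²)) = -246*(2100 + √(4410000 + 60516)) = -246*(2100 + √4470516) = -246*(2100 + 6*√124181) = -(516600 + 1476*√124181) = -516600 - 1476*√124181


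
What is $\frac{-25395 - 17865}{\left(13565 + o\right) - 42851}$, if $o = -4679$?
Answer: $\frac{8652}{6793} \approx 1.2737$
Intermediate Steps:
$\frac{-25395 - 17865}{\left(13565 + o\right) - 42851} = \frac{-25395 - 17865}{\left(13565 - 4679\right) - 42851} = - \frac{43260}{8886 - 42851} = - \frac{43260}{-33965} = \left(-43260\right) \left(- \frac{1}{33965}\right) = \frac{8652}{6793}$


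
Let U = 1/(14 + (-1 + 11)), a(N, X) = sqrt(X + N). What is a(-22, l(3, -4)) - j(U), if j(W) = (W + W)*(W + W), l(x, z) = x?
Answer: -1/144 + I*sqrt(19) ≈ -0.0069444 + 4.3589*I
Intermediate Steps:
a(N, X) = sqrt(N + X)
U = 1/24 (U = 1/(14 + 10) = 1/24 ≈ 0.041667)
j(W) = 4*W**2 (j(W) = (2*W)*(2*W) = 4*W**2)
a(-22, l(3, -4)) - j(U) = sqrt(-22 + 3) - 4*(1/24)**2 = sqrt(-19) - 4/576 = I*sqrt(19) - 1*1/144 = I*sqrt(19) - 1/144 = -1/144 + I*sqrt(19)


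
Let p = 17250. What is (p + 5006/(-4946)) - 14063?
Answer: 7878948/2473 ≈ 3186.0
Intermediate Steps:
(p + 5006/(-4946)) - 14063 = (17250 + 5006/(-4946)) - 14063 = (17250 + 5006*(-1/4946)) - 14063 = (17250 - 2503/2473) - 14063 = 42656747/2473 - 14063 = 7878948/2473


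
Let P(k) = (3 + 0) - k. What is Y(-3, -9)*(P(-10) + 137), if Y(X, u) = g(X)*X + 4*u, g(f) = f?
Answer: -4050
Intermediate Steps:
Y(X, u) = X² + 4*u (Y(X, u) = X*X + 4*u = X² + 4*u)
P(k) = 3 - k
Y(-3, -9)*(P(-10) + 137) = ((-3)² + 4*(-9))*((3 - 1*(-10)) + 137) = (9 - 36)*((3 + 10) + 137) = -27*(13 + 137) = -27*150 = -4050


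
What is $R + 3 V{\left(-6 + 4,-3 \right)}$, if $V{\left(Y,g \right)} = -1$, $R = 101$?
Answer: $98$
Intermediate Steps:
$R + 3 V{\left(-6 + 4,-3 \right)} = 101 + 3 \left(-1\right) = 101 - 3 = 98$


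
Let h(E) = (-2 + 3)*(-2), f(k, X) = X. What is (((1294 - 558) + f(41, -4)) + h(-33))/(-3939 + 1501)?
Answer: -365/1219 ≈ -0.29943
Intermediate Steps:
h(E) = -2 (h(E) = 1*(-2) = -2)
(((1294 - 558) + f(41, -4)) + h(-33))/(-3939 + 1501) = (((1294 - 558) - 4) - 2)/(-3939 + 1501) = ((736 - 4) - 2)/(-2438) = (732 - 2)*(-1/2438) = 730*(-1/2438) = -365/1219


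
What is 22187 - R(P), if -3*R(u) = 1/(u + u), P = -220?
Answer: 29286839/1320 ≈ 22187.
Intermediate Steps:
R(u) = -1/(6*u) (R(u) = -1/(3*(u + u)) = -1/(2*u)/3 = -1/(6*u))
22187 - R(P) = 22187 - (-1)/(6*(-220)) = 22187 - (-1)*(-1)/(6*220) = 22187 - 1*1/1320 = 22187 - 1/1320 = 29286839/1320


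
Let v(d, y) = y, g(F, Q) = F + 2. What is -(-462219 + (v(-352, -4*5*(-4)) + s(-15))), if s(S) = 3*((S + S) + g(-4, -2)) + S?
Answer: 462250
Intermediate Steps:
g(F, Q) = 2 + F
s(S) = -6 + 7*S (s(S) = 3*((S + S) + (2 - 4)) + S = 3*(2*S - 2) + S = 3*(-2 + 2*S) + S = (-6 + 6*S) + S = -6 + 7*S)
-(-462219 + (v(-352, -4*5*(-4)) + s(-15))) = -(-462219 + (-4*5*(-4) + (-6 + 7*(-15)))) = -(-462219 + (-20*(-4) + (-6 - 105))) = -(-462219 + (80 - 111)) = -(-462219 - 31) = -1*(-462250) = 462250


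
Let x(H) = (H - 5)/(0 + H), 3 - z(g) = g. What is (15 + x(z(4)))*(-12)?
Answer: -252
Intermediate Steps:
z(g) = 3 - g
x(H) = (-5 + H)/H
(15 + x(z(4)))*(-12) = (15 + (-5 + (3 - 1*4))/(3 - 1*4))*(-12) = (15 + (-5 + (3 - 4))/(3 - 4))*(-12) = (15 + (-5 - 1)/(-1))*(-12) = (15 - 1*(-6))*(-12) = (15 + 6)*(-12) = 21*(-12) = -252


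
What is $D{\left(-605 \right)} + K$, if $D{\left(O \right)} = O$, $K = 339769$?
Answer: $339164$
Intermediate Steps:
$D{\left(-605 \right)} + K = -605 + 339769 = 339164$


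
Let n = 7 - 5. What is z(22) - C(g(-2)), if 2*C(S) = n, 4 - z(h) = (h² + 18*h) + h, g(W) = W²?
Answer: -899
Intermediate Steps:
n = 2
z(h) = 4 - h² - 19*h (z(h) = 4 - ((h² + 18*h) + h) = 4 - (h² + 19*h) = 4 + (-h² - 19*h) = 4 - h² - 19*h)
C(S) = 1 (C(S) = (½)*2 = 1)
z(22) - C(g(-2)) = (4 - 1*22² - 19*22) - 1*1 = (4 - 1*484 - 418) - 1 = (4 - 484 - 418) - 1 = -898 - 1 = -899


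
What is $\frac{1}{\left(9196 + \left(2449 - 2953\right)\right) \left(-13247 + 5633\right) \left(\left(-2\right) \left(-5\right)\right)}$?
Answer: $- \frac{1}{661808880} \approx -1.511 \cdot 10^{-9}$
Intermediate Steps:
$\frac{1}{\left(9196 + \left(2449 - 2953\right)\right) \left(-13247 + 5633\right) \left(\left(-2\right) \left(-5\right)\right)} = \frac{1}{\left(9196 + \left(2449 - 2953\right)\right) \left(-7614\right) 10} = \frac{1}{\left(9196 - 504\right) \left(-7614\right) 10} = \frac{1}{8692 \left(-7614\right) 10} = \frac{1}{\left(-66180888\right) 10} = \frac{1}{-661808880} = - \frac{1}{661808880}$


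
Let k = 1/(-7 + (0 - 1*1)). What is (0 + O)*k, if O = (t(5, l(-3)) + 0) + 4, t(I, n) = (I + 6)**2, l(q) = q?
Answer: -125/8 ≈ -15.625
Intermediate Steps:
k = -1/8 (k = 1/(-7 + (0 - 1)) = 1/(-7 - 1) = 1/(-8) = -1/8 ≈ -0.12500)
t(I, n) = (6 + I)**2
O = 125 (O = ((6 + 5)**2 + 0) + 4 = (11**2 + 0) + 4 = (121 + 0) + 4 = 121 + 4 = 125)
(0 + O)*k = (0 + 125)*(-1/8) = 125*(-1/8) = -125/8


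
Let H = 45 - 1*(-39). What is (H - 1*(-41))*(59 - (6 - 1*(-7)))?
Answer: 5750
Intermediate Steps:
H = 84 (H = 45 + 39 = 84)
(H - 1*(-41))*(59 - (6 - 1*(-7))) = (84 - 1*(-41))*(59 - (6 - 1*(-7))) = (84 + 41)*(59 - (6 + 7)) = 125*(59 - 1*13) = 125*(59 - 13) = 125*46 = 5750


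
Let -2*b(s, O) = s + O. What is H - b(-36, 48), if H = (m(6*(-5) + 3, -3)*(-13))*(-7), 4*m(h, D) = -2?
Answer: -79/2 ≈ -39.500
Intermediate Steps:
b(s, O) = -O/2 - s/2 (b(s, O) = -(s + O)/2 = -(O + s)/2 = -O/2 - s/2)
m(h, D) = -½ (m(h, D) = (¼)*(-2) = -½)
H = -91/2 (H = -½*(-13)*(-7) = (13/2)*(-7) = -91/2 ≈ -45.500)
H - b(-36, 48) = -91/2 - (-½*48 - ½*(-36)) = -91/2 - (-24 + 18) = -91/2 - 1*(-6) = -91/2 + 6 = -79/2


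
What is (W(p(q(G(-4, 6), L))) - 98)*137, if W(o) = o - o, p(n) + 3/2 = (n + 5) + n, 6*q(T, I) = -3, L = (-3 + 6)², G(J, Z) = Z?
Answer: -13426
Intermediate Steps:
L = 9 (L = 3² = 9)
q(T, I) = -½ (q(T, I) = (⅙)*(-3) = -½)
p(n) = 7/2 + 2*n (p(n) = -3/2 + ((n + 5) + n) = -3/2 + ((5 + n) + n) = -3/2 + (5 + 2*n) = 7/2 + 2*n)
W(o) = 0
(W(p(q(G(-4, 6), L))) - 98)*137 = (0 - 98)*137 = -98*137 = -13426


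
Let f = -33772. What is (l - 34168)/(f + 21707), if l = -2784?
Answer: 36952/12065 ≈ 3.0627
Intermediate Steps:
(l - 34168)/(f + 21707) = (-2784 - 34168)/(-33772 + 21707) = -36952/(-12065) = -36952*(-1/12065) = 36952/12065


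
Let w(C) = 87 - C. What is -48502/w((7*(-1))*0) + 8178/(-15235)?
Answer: -739639456/1325445 ≈ -558.03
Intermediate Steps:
-48502/w((7*(-1))*0) + 8178/(-15235) = -48502/(87 - 7*(-1)*0) + 8178/(-15235) = -48502/(87 - (-7)*0) + 8178*(-1/15235) = -48502/(87 - 1*0) - 8178/15235 = -48502/(87 + 0) - 8178/15235 = -48502/87 - 8178/15235 = -739639456/1325445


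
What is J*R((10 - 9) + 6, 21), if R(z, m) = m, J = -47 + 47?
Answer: 0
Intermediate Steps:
J = 0
J*R((10 - 9) + 6, 21) = 0*21 = 0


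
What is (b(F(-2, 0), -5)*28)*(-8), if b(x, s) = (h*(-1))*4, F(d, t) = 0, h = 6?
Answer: 5376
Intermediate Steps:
b(x, s) = -24 (b(x, s) = (6*(-1))*4 = -6*4 = -24)
(b(F(-2, 0), -5)*28)*(-8) = -24*28*(-8) = -672*(-8) = 5376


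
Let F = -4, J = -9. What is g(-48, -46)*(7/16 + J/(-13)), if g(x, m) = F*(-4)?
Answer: 235/13 ≈ 18.077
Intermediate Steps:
g(x, m) = 16 (g(x, m) = -4*(-4) = 16)
g(-48, -46)*(7/16 + J/(-13)) = 16*(7/16 - 9/(-13)) = 16*(7*(1/16) - 9*(-1/13)) = 16*(7/16 + 9/13) = 16*(235/208) = 235/13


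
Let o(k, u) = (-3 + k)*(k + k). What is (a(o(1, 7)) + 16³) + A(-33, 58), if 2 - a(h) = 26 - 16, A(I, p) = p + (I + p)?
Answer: 4171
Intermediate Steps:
o(k, u) = 2*k*(-3 + k) (o(k, u) = (-3 + k)*(2*k) = 2*k*(-3 + k))
A(I, p) = I + 2*p
a(h) = -8 (a(h) = 2 - (26 - 16) = 2 - 1*10 = 2 - 10 = -8)
(a(o(1, 7)) + 16³) + A(-33, 58) = (-8 + 16³) + (-33 + 2*58) = (-8 + 4096) + (-33 + 116) = 4088 + 83 = 4171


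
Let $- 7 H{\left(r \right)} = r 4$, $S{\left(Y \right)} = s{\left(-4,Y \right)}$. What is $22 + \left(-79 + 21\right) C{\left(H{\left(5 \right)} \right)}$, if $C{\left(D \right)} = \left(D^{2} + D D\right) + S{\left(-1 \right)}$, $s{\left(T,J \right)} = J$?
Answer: $- \frac{42480}{49} \approx -866.94$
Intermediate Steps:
$S{\left(Y \right)} = Y$
$H{\left(r \right)} = - \frac{4 r}{7}$ ($H{\left(r \right)} = - \frac{r 4}{7} = - \frac{4 r}{7}$)
$C{\left(D \right)} = -1 + 2 D^{2}$ ($C{\left(D \right)} = \left(D^{2} + D D\right) - 1 = \left(D^{2} + D^{2}\right) - 1 = 2 D^{2} - 1 = -1 + 2 D^{2}$)
$22 + \left(-79 + 21\right) C{\left(H{\left(5 \right)} \right)} = 22 + \left(-79 + 21\right) \left(-1 + 2 \left(\left(- \frac{4}{7}\right) 5\right)^{2}\right) = 22 - 58 \left(-1 + 2 \left(- \frac{20}{7}\right)^{2}\right) = 22 - 58 \left(-1 + 2 \cdot \frac{400}{49}\right) = 22 - 58 \left(-1 + \frac{800}{49}\right) = 22 - \frac{43558}{49} = - \frac{42480}{49}$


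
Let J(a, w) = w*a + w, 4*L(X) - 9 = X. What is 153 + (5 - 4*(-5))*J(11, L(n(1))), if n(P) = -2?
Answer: 678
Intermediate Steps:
L(X) = 9/4 + X/4
J(a, w) = w + a*w (J(a, w) = a*w + w = w + a*w)
153 + (5 - 4*(-5))*J(11, L(n(1))) = 153 + (5 - 4*(-5))*((9/4 + (¼)*(-2))*(1 + 11)) = 153 + (5 + 20)*((9/4 - ½)*12) = 153 + 25*((7/4)*12) = 153 + 25*21 = 153 + 525 = 678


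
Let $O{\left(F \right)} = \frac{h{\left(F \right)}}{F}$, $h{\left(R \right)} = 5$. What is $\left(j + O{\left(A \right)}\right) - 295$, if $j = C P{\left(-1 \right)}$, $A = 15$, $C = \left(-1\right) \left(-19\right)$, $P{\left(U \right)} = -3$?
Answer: $- \frac{1055}{3} \approx -351.67$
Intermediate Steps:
$C = 19$
$O{\left(F \right)} = \frac{5}{F}$
$j = -57$ ($j = 19 \left(-3\right) = -57$)
$\left(j + O{\left(A \right)}\right) - 295 = \left(-57 + \frac{5}{15}\right) - 295 = \left(-57 + 5 \cdot \frac{1}{15}\right) - 295 = \left(-57 + \frac{1}{3}\right) - 295 = - \frac{170}{3} - 295 = - \frac{1055}{3}$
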